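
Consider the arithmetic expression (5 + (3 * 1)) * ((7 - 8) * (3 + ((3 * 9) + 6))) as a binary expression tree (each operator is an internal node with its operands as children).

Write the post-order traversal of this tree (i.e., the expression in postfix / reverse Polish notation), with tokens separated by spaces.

Post-order on an expression tree gives postfix notation: for each operator, emit left operand, right operand, then the operator.

5 3 1 * + 7 8 - 3 3 9 * 6 + + * *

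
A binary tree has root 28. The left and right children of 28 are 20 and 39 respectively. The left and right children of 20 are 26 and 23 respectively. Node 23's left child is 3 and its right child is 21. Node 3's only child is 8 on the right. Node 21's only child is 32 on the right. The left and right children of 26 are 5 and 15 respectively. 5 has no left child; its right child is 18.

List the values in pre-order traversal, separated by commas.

Pre-order visits the node, then its left subtree, then its right subtree.
Visit 28.
At 28: go left to 20.
  Visit 20.
  At 20: go left to 26.
    Visit 26.
    At 26: go left to 5.
      Visit 5.
      At 5: no left child.
      At 5: go right to 18.
        18 is a leaf — visit 18.
    At 26: go right to 15.
      15 is a leaf — visit 15.
  At 20: go right to 23.
    Visit 23.
    At 23: go left to 3.
      Visit 3.
      At 3: no left child.
      At 3: go right to 8.
        8 is a leaf — visit 8.
    At 23: go right to 21.
      Visit 21.
      At 21: no left child.
      At 21: go right to 32.
        32 is a leaf — visit 32.
At 28: go right to 39.
  39 is a leaf — visit 39.

28, 20, 26, 5, 18, 15, 23, 3, 8, 21, 32, 39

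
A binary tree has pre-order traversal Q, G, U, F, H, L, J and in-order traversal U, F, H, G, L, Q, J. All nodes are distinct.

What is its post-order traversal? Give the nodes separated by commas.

H, F, U, L, G, J, Q

The first element of pre-order is the root; it splits in-order into left and right subtrees.
Root Q: left subtree has 5 nodes {U, F, H, G, L}, right has 1 {J}.
  Root G: left subtree has 3 nodes {U, F, H}, right has 1 {L}.
    Root U: left subtree has 0 nodes { }, right has 2 {F, H}.
      Root F: left subtree has 0 nodes { }, right has 1 {H}.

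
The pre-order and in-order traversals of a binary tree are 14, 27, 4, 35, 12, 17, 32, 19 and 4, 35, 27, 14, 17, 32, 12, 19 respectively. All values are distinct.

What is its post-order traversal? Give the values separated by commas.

35, 4, 27, 32, 17, 19, 12, 14

The first element of pre-order is the root; it splits in-order into left and right subtrees.
Root 14: left subtree has 3 nodes {4, 35, 27}, right has 4 {17, 32, 12, 19}.
  Root 27: left subtree has 2 nodes {4, 35}, right has 0 { }.
    Root 4: left subtree has 0 nodes { }, right has 1 {35}.
  Root 12: left subtree has 2 nodes {17, 32}, right has 1 {19}.
    Root 17: left subtree has 0 nodes { }, right has 1 {32}.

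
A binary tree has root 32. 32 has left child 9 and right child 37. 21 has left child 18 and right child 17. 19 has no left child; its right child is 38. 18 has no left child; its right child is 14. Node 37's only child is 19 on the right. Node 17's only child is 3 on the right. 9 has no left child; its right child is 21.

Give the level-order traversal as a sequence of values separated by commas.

Level-order visits nodes level by level from the root, left to right within each level.
Level 0: 32
Level 1: 9, 37
Level 2: 21, 19
Level 3: 18, 17, 38
Level 4: 14, 3

32, 9, 37, 21, 19, 18, 17, 38, 14, 3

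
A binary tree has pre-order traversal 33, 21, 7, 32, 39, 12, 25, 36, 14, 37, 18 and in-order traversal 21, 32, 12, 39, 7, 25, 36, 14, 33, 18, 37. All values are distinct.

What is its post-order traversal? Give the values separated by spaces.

12 39 32 14 36 25 7 21 18 37 33

The first element of pre-order is the root; it splits in-order into left and right subtrees.
Root 33: left subtree has 8 nodes {21, 32, 12, 39, 7, 25, 36, 14}, right has 2 {18, 37}.
  Root 21: left subtree has 0 nodes { }, right has 7 {32, 12, 39, 7, 25, 36, 14}.
    Root 7: left subtree has 3 nodes {32, 12, 39}, right has 3 {25, 36, 14}.
      Root 32: left subtree has 0 nodes { }, right has 2 {12, 39}.
        Root 39: left subtree has 1 node {12}, right has 0 { }.
      Root 25: left subtree has 0 nodes { }, right has 2 {36, 14}.
        Root 36: left subtree has 0 nodes { }, right has 1 {14}.
  Root 37: left subtree has 1 node {18}, right has 0 { }.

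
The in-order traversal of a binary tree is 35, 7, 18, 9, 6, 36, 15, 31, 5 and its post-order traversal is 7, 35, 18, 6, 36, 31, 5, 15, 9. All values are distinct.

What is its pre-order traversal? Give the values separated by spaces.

The last element of post-order is the root; it splits in-order into left and right subtrees.
Root 9: left subtree has 3 nodes {35, 7, 18}, right has 5 {6, 36, 15, 31, 5}.
  Root 18: left subtree has 2 nodes {35, 7}, right has 0 { }.
    Root 35: left subtree has 0 nodes { }, right has 1 {7}.
  Root 15: left subtree has 2 nodes {6, 36}, right has 2 {31, 5}.
    Root 36: left subtree has 1 node {6}, right has 0 { }.
    Root 5: left subtree has 1 node {31}, right has 0 { }.

9 18 35 7 15 36 6 5 31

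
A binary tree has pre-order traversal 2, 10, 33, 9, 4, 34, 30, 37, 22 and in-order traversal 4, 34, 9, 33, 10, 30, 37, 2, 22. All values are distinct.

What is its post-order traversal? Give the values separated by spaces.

The first element of pre-order is the root; it splits in-order into left and right subtrees.
Root 2: left subtree has 7 nodes {4, 34, 9, 33, 10, 30, 37}, right has 1 {22}.
  Root 10: left subtree has 4 nodes {4, 34, 9, 33}, right has 2 {30, 37}.
    Root 33: left subtree has 3 nodes {4, 34, 9}, right has 0 { }.
      Root 9: left subtree has 2 nodes {4, 34}, right has 0 { }.
        Root 4: left subtree has 0 nodes { }, right has 1 {34}.
    Root 30: left subtree has 0 nodes { }, right has 1 {37}.

34 4 9 33 37 30 10 22 2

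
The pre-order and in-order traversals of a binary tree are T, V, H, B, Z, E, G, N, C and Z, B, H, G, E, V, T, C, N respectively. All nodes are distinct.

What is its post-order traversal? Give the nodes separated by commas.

Z, B, G, E, H, V, C, N, T

The first element of pre-order is the root; it splits in-order into left and right subtrees.
Root T: left subtree has 6 nodes {Z, B, H, G, E, V}, right has 2 {C, N}.
  Root V: left subtree has 5 nodes {Z, B, H, G, E}, right has 0 { }.
    Root H: left subtree has 2 nodes {Z, B}, right has 2 {G, E}.
      Root B: left subtree has 1 node {Z}, right has 0 { }.
      Root E: left subtree has 1 node {G}, right has 0 { }.
  Root N: left subtree has 1 node {C}, right has 0 { }.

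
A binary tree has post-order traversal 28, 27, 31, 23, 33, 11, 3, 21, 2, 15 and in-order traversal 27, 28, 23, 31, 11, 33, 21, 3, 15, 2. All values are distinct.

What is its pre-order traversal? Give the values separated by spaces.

The last element of post-order is the root; it splits in-order into left and right subtrees.
Root 15: left subtree has 8 nodes {27, 28, 23, 31, 11, 33, 21, 3}, right has 1 {2}.
  Root 21: left subtree has 6 nodes {27, 28, 23, 31, 11, 33}, right has 1 {3}.
    Root 11: left subtree has 4 nodes {27, 28, 23, 31}, right has 1 {33}.
      Root 23: left subtree has 2 nodes {27, 28}, right has 1 {31}.
        Root 27: left subtree has 0 nodes { }, right has 1 {28}.

15 21 11 23 27 28 31 33 3 2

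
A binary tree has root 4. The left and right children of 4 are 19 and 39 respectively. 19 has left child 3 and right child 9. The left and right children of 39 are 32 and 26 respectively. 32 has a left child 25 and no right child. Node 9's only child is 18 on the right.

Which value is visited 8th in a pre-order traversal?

Pre-order visits the node, then its left subtree, then its right subtree.
Visit 4.
At 4: go left to 19.
  Visit 19.
  At 19: go left to 3.
    3 is a leaf — visit 3.
  At 19: go right to 9.
    Visit 9.
    At 9: no left child.
    At 9: go right to 18.
      18 is a leaf — visit 18.
At 4: go right to 39.
  Visit 39.
  At 39: go left to 32.
    Visit 32.
    At 32: go left to 25.
      25 is a leaf — visit 25.
    At 32: no right child.
  At 39: go right to 26.
    26 is a leaf — visit 26.
Full pre-order sequence: 4, 19, 3, 9, 18, 39, 32, 25, 26.

25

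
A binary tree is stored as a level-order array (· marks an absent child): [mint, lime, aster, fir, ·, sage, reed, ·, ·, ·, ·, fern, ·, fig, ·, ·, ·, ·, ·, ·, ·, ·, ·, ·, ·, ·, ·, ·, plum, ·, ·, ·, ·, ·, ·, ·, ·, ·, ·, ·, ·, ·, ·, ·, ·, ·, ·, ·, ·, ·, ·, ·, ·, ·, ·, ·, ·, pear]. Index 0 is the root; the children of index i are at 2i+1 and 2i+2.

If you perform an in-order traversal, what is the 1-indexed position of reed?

10

In-order visits the left subtree, then the node, then the right subtree.
At mint: go left to lime.
  At lime: go left to fir.
    fir is a leaf — visit fir.
  Visit lime.
  At lime: no right child.
Visit mint.
At mint: go right to aster.
  At aster: go left to sage.
    At sage: go left to fern.
      fern is a leaf — visit fern.
    Visit sage.
    At sage: no right child.
  Visit aster.
  At aster: go right to reed.
    At reed: go left to fig.
      At fig: no left child.
      Visit fig.
      At fig: go right to plum.
        At plum: go left to pear.
          pear is a leaf — visit pear.
        Visit plum.
        At plum: no right child.
    Visit reed.
    At reed: no right child.
Full in-order sequence: fir, lime, mint, fern, sage, aster, fig, pear, plum, reed.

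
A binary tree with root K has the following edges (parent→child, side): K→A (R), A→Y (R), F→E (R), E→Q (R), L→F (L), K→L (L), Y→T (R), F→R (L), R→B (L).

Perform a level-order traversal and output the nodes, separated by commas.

K, L, A, F, Y, R, E, T, B, Q

Level-order visits nodes level by level from the root, left to right within each level.
Level 0: K
Level 1: L, A
Level 2: F, Y
Level 3: R, E, T
Level 4: B, Q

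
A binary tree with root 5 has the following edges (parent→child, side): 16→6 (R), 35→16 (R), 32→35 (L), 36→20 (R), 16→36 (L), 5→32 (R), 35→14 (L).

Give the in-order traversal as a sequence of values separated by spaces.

In-order visits the left subtree, then the node, then the right subtree.
At 5: no left child.
Visit 5.
At 5: go right to 32.
  At 32: go left to 35.
    At 35: go left to 14.
      14 is a leaf — visit 14.
    Visit 35.
    At 35: go right to 16.
      At 16: go left to 36.
        At 36: no left child.
        Visit 36.
        At 36: go right to 20.
          20 is a leaf — visit 20.
      Visit 16.
      At 16: go right to 6.
        6 is a leaf — visit 6.
  Visit 32.
  At 32: no right child.

5 14 35 36 20 16 6 32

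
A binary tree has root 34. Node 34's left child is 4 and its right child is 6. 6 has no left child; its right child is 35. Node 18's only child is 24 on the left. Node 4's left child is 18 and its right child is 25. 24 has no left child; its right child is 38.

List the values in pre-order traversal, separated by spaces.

Pre-order visits the node, then its left subtree, then its right subtree.
Visit 34.
At 34: go left to 4.
  Visit 4.
  At 4: go left to 18.
    Visit 18.
    At 18: go left to 24.
      Visit 24.
      At 24: no left child.
      At 24: go right to 38.
        38 is a leaf — visit 38.
    At 18: no right child.
  At 4: go right to 25.
    25 is a leaf — visit 25.
At 34: go right to 6.
  Visit 6.
  At 6: no left child.
  At 6: go right to 35.
    35 is a leaf — visit 35.

34 4 18 24 38 25 6 35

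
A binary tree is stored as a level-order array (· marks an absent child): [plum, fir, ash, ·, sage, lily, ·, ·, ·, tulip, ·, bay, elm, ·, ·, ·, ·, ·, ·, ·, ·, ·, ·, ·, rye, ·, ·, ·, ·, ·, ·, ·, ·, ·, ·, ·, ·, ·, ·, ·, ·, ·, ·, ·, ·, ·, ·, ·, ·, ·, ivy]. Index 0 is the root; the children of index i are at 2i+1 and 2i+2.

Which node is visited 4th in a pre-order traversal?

tulip

Pre-order visits the node, then its left subtree, then its right subtree.
Visit plum.
At plum: go left to fir.
  Visit fir.
  At fir: no left child.
  At fir: go right to sage.
    Visit sage.
    At sage: go left to tulip.
      tulip is a leaf — visit tulip.
    At sage: no right child.
At plum: go right to ash.
  Visit ash.
  At ash: go left to lily.
    Visit lily.
    At lily: go left to bay.
      Visit bay.
      At bay: no left child.
      At bay: go right to rye.
        Visit rye.
        At rye: no left child.
        At rye: go right to ivy.
          ivy is a leaf — visit ivy.
    At lily: go right to elm.
      elm is a leaf — visit elm.
  At ash: no right child.
Full pre-order sequence: plum, fir, sage, tulip, ash, lily, bay, rye, ivy, elm.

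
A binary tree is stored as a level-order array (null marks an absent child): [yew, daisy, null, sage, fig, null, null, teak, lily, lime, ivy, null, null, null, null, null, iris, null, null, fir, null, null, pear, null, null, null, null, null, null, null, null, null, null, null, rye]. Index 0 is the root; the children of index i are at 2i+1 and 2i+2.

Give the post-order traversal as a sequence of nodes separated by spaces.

Post-order visits the left subtree, then the right subtree, then the node.
At yew: go left to daisy.
  At daisy: go left to sage.
    At sage: go left to teak.
      At teak: no left child.
      At teak: go right to iris.
        At iris: no left child.
        At iris: go right to rye.
          rye is a leaf — visit rye.
        Visit iris.
      Visit teak.
    At sage: go right to lily.
      lily is a leaf — visit lily.
    Visit sage.
  At daisy: go right to fig.
    At fig: go left to lime.
      At lime: go left to fir.
        fir is a leaf — visit fir.
      At lime: no right child.
      Visit lime.
    At fig: go right to ivy.
      At ivy: no left child.
      At ivy: go right to pear.
        pear is a leaf — visit pear.
      Visit ivy.
    Visit fig.
  Visit daisy.
At yew: no right child.
Visit yew.

rye iris teak lily sage fir lime pear ivy fig daisy yew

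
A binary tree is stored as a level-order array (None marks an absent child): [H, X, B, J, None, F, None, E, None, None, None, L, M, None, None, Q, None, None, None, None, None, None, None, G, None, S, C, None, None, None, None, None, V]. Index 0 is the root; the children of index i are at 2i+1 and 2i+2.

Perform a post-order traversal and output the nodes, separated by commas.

Post-order visits the left subtree, then the right subtree, then the node.
At H: go left to X.
  At X: go left to J.
    At J: go left to E.
      At E: go left to Q.
        At Q: no left child.
        At Q: go right to V.
          V is a leaf — visit V.
        Visit Q.
      At E: no right child.
      Visit E.
    At J: no right child.
    Visit J.
  At X: no right child.
  Visit X.
At H: go right to B.
  At B: go left to F.
    At F: go left to L.
      At L: go left to G.
        G is a leaf — visit G.
      At L: no right child.
      Visit L.
    At F: go right to M.
      At M: go left to S.
        S is a leaf — visit S.
      At M: go right to C.
        C is a leaf — visit C.
      Visit M.
    Visit F.
  At B: no right child.
  Visit B.
Visit H.

V, Q, E, J, X, G, L, S, C, M, F, B, H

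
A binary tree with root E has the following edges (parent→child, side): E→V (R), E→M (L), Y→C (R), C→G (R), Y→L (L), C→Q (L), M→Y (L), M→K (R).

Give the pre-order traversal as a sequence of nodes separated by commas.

E, M, Y, L, C, Q, G, K, V

Pre-order visits the node, then its left subtree, then its right subtree.
Visit E.
At E: go left to M.
  Visit M.
  At M: go left to Y.
    Visit Y.
    At Y: go left to L.
      L is a leaf — visit L.
    At Y: go right to C.
      Visit C.
      At C: go left to Q.
        Q is a leaf — visit Q.
      At C: go right to G.
        G is a leaf — visit G.
  At M: go right to K.
    K is a leaf — visit K.
At E: go right to V.
  V is a leaf — visit V.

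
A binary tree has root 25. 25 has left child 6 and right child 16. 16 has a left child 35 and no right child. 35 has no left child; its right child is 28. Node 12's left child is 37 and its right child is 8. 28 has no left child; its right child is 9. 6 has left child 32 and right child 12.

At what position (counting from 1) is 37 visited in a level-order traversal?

Level-order visits nodes level by level from the root, left to right within each level.
Level 0: 25
Level 1: 6, 16
Level 2: 32, 12, 35
Level 3: 37, 8, 28
Level 4: 9
Full level-order sequence: 25, 6, 16, 32, 12, 35, 37, 8, 28, 9.

7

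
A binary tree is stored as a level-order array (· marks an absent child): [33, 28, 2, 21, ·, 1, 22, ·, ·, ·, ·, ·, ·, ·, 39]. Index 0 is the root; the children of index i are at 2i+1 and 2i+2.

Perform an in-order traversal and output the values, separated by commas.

21, 28, 33, 1, 2, 22, 39

In-order visits the left subtree, then the node, then the right subtree.
At 33: go left to 28.
  At 28: go left to 21.
    21 is a leaf — visit 21.
  Visit 28.
  At 28: no right child.
Visit 33.
At 33: go right to 2.
  At 2: go left to 1.
    1 is a leaf — visit 1.
  Visit 2.
  At 2: go right to 22.
    At 22: no left child.
    Visit 22.
    At 22: go right to 39.
      39 is a leaf — visit 39.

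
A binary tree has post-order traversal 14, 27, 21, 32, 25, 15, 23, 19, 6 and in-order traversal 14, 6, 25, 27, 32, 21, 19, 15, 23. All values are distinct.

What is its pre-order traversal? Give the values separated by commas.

The last element of post-order is the root; it splits in-order into left and right subtrees.
Root 6: left subtree has 1 node {14}, right has 7 {25, 27, 32, 21, 19, 15, 23}.
  Root 19: left subtree has 4 nodes {25, 27, 32, 21}, right has 2 {15, 23}.
    Root 25: left subtree has 0 nodes { }, right has 3 {27, 32, 21}.
      Root 32: left subtree has 1 node {27}, right has 1 {21}.
    Root 23: left subtree has 1 node {15}, right has 0 { }.

6, 14, 19, 25, 32, 27, 21, 23, 15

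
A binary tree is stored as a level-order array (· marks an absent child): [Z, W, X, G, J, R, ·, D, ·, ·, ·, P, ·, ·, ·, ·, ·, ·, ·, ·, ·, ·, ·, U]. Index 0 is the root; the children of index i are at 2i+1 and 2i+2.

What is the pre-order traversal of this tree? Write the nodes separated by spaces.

Z W G D J X R P U

Pre-order visits the node, then its left subtree, then its right subtree.
Visit Z.
At Z: go left to W.
  Visit W.
  At W: go left to G.
    Visit G.
    At G: go left to D.
      D is a leaf — visit D.
    At G: no right child.
  At W: go right to J.
    J is a leaf — visit J.
At Z: go right to X.
  Visit X.
  At X: go left to R.
    Visit R.
    At R: go left to P.
      Visit P.
      At P: go left to U.
        U is a leaf — visit U.
      At P: no right child.
    At R: no right child.
  At X: no right child.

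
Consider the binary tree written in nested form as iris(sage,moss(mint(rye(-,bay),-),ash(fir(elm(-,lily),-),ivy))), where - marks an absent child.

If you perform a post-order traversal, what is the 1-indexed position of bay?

Post-order visits the left subtree, then the right subtree, then the node.
At iris: go left to sage.
  sage is a leaf — visit sage.
At iris: go right to moss.
  At moss: go left to mint.
    At mint: go left to rye.
      At rye: no left child.
      At rye: go right to bay.
        bay is a leaf — visit bay.
      Visit rye.
    At mint: no right child.
    Visit mint.
  At moss: go right to ash.
    At ash: go left to fir.
      At fir: go left to elm.
        At elm: no left child.
        At elm: go right to lily.
          lily is a leaf — visit lily.
        Visit elm.
      At fir: no right child.
      Visit fir.
    At ash: go right to ivy.
      ivy is a leaf — visit ivy.
    Visit ash.
  Visit moss.
Visit iris.
Full post-order sequence: sage, bay, rye, mint, lily, elm, fir, ivy, ash, moss, iris.

2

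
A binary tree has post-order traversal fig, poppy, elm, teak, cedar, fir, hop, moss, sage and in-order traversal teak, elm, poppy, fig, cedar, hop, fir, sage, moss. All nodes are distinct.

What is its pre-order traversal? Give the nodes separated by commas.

sage, hop, cedar, teak, elm, poppy, fig, fir, moss

The last element of post-order is the root; it splits in-order into left and right subtrees.
Root sage: left subtree has 7 nodes {teak, elm, poppy, fig, cedar, hop, fir}, right has 1 {moss}.
  Root hop: left subtree has 5 nodes {teak, elm, poppy, fig, cedar}, right has 1 {fir}.
    Root cedar: left subtree has 4 nodes {teak, elm, poppy, fig}, right has 0 { }.
      Root teak: left subtree has 0 nodes { }, right has 3 {elm, poppy, fig}.
        Root elm: left subtree has 0 nodes { }, right has 2 {poppy, fig}.
          Root poppy: left subtree has 0 nodes { }, right has 1 {fig}.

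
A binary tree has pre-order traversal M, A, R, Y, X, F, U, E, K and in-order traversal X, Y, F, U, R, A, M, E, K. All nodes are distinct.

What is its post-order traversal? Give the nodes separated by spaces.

The first element of pre-order is the root; it splits in-order into left and right subtrees.
Root M: left subtree has 6 nodes {X, Y, F, U, R, A}, right has 2 {E, K}.
  Root A: left subtree has 5 nodes {X, Y, F, U, R}, right has 0 { }.
    Root R: left subtree has 4 nodes {X, Y, F, U}, right has 0 { }.
      Root Y: left subtree has 1 node {X}, right has 2 {F, U}.
        Root F: left subtree has 0 nodes { }, right has 1 {U}.
  Root E: left subtree has 0 nodes { }, right has 1 {K}.

X U F Y R A K E M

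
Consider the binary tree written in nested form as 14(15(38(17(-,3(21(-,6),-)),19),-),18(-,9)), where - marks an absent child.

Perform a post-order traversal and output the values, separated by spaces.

Post-order visits the left subtree, then the right subtree, then the node.
At 14: go left to 15.
  At 15: go left to 38.
    At 38: go left to 17.
      At 17: no left child.
      At 17: go right to 3.
        At 3: go left to 21.
          At 21: no left child.
          At 21: go right to 6.
            6 is a leaf — visit 6.
          Visit 21.
        At 3: no right child.
        Visit 3.
      Visit 17.
    At 38: go right to 19.
      19 is a leaf — visit 19.
    Visit 38.
  At 15: no right child.
  Visit 15.
At 14: go right to 18.
  At 18: no left child.
  At 18: go right to 9.
    9 is a leaf — visit 9.
  Visit 18.
Visit 14.

6 21 3 17 19 38 15 9 18 14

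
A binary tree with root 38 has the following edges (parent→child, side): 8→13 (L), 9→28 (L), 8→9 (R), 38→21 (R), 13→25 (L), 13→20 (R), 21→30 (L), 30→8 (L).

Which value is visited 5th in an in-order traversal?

In-order visits the left subtree, then the node, then the right subtree.
At 38: no left child.
Visit 38.
At 38: go right to 21.
  At 21: go left to 30.
    At 30: go left to 8.
      At 8: go left to 13.
        At 13: go left to 25.
          25 is a leaf — visit 25.
        Visit 13.
        At 13: go right to 20.
          20 is a leaf — visit 20.
      Visit 8.
      At 8: go right to 9.
        At 9: go left to 28.
          28 is a leaf — visit 28.
        Visit 9.
        At 9: no right child.
    Visit 30.
    At 30: no right child.
  Visit 21.
  At 21: no right child.
Full in-order sequence: 38, 25, 13, 20, 8, 28, 9, 30, 21.

8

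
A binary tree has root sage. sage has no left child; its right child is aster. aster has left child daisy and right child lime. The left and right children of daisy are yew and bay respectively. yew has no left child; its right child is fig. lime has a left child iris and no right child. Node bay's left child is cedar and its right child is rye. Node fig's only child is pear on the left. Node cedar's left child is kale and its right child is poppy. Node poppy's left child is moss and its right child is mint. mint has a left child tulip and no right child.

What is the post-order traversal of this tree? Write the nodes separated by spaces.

Post-order visits the left subtree, then the right subtree, then the node.
At sage: no left child.
At sage: go right to aster.
  At aster: go left to daisy.
    At daisy: go left to yew.
      At yew: no left child.
      At yew: go right to fig.
        At fig: go left to pear.
          pear is a leaf — visit pear.
        At fig: no right child.
        Visit fig.
      Visit yew.
    At daisy: go right to bay.
      At bay: go left to cedar.
        At cedar: go left to kale.
          kale is a leaf — visit kale.
        At cedar: go right to poppy.
          At poppy: go left to moss.
            moss is a leaf — visit moss.
          At poppy: go right to mint.
            At mint: go left to tulip.
              tulip is a leaf — visit tulip.
            At mint: no right child.
            Visit mint.
          Visit poppy.
        Visit cedar.
      At bay: go right to rye.
        rye is a leaf — visit rye.
      Visit bay.
    Visit daisy.
  At aster: go right to lime.
    At lime: go left to iris.
      iris is a leaf — visit iris.
    At lime: no right child.
    Visit lime.
  Visit aster.
Visit sage.

pear fig yew kale moss tulip mint poppy cedar rye bay daisy iris lime aster sage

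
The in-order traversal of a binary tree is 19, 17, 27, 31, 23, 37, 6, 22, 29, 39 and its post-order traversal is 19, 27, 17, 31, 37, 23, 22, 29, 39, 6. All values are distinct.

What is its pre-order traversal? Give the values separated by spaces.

6 23 31 17 19 27 37 39 29 22

The last element of post-order is the root; it splits in-order into left and right subtrees.
Root 6: left subtree has 6 nodes {19, 17, 27, 31, 23, 37}, right has 3 {22, 29, 39}.
  Root 23: left subtree has 4 nodes {19, 17, 27, 31}, right has 1 {37}.
    Root 31: left subtree has 3 nodes {19, 17, 27}, right has 0 { }.
      Root 17: left subtree has 1 node {19}, right has 1 {27}.
  Root 39: left subtree has 2 nodes {22, 29}, right has 0 { }.
    Root 29: left subtree has 1 node {22}, right has 0 { }.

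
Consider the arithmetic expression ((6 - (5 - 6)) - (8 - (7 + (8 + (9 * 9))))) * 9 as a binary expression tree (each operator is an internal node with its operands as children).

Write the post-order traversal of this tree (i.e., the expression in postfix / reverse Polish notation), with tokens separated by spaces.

Post-order on an expression tree gives postfix notation: for each operator, emit left operand, right operand, then the operator.

6 5 6 - - 8 7 8 9 9 * + + - - 9 *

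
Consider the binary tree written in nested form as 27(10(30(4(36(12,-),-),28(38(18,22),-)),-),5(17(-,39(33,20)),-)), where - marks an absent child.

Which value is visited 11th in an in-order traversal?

In-order visits the left subtree, then the node, then the right subtree.
At 27: go left to 10.
  At 10: go left to 30.
    At 30: go left to 4.
      At 4: go left to 36.
        At 36: go left to 12.
          12 is a leaf — visit 12.
        Visit 36.
        At 36: no right child.
      Visit 4.
      At 4: no right child.
    Visit 30.
    At 30: go right to 28.
      At 28: go left to 38.
        At 38: go left to 18.
          18 is a leaf — visit 18.
        Visit 38.
        At 38: go right to 22.
          22 is a leaf — visit 22.
      Visit 28.
      At 28: no right child.
  Visit 10.
  At 10: no right child.
Visit 27.
At 27: go right to 5.
  At 5: go left to 17.
    At 17: no left child.
    Visit 17.
    At 17: go right to 39.
      At 39: go left to 33.
        33 is a leaf — visit 33.
      Visit 39.
      At 39: go right to 20.
        20 is a leaf — visit 20.
  Visit 5.
  At 5: no right child.
Full in-order sequence: 12, 36, 4, 30, 18, 38, 22, 28, 10, 27, 17, 33, 39, 20, 5.

17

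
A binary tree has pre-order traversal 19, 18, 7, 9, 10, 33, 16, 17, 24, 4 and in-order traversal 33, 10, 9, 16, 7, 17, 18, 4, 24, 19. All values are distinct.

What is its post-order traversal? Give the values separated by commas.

33, 10, 16, 9, 17, 7, 4, 24, 18, 19

The first element of pre-order is the root; it splits in-order into left and right subtrees.
Root 19: left subtree has 9 nodes {33, 10, 9, 16, 7, 17, 18, 4, 24}, right has 0 { }.
  Root 18: left subtree has 6 nodes {33, 10, 9, 16, 7, 17}, right has 2 {4, 24}.
    Root 7: left subtree has 4 nodes {33, 10, 9, 16}, right has 1 {17}.
      Root 9: left subtree has 2 nodes {33, 10}, right has 1 {16}.
        Root 10: left subtree has 1 node {33}, right has 0 { }.
    Root 24: left subtree has 1 node {4}, right has 0 { }.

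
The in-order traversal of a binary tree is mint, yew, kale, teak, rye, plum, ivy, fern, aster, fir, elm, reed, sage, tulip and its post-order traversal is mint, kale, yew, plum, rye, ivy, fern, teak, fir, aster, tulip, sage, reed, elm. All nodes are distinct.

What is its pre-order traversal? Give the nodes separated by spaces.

elm aster teak yew mint kale fern ivy rye plum fir reed sage tulip

The last element of post-order is the root; it splits in-order into left and right subtrees.
Root elm: left subtree has 10 nodes {mint, yew, kale, teak, rye, plum, ivy, fern, aster, fir}, right has 3 {reed, sage, tulip}.
  Root aster: left subtree has 8 nodes {mint, yew, kale, teak, rye, plum, ivy, fern}, right has 1 {fir}.
    Root teak: left subtree has 3 nodes {mint, yew, kale}, right has 4 {rye, plum, ivy, fern}.
      Root yew: left subtree has 1 node {mint}, right has 1 {kale}.
      Root fern: left subtree has 3 nodes {rye, plum, ivy}, right has 0 { }.
        Root ivy: left subtree has 2 nodes {rye, plum}, right has 0 { }.
          Root rye: left subtree has 0 nodes { }, right has 1 {plum}.
  Root reed: left subtree has 0 nodes { }, right has 2 {sage, tulip}.
    Root sage: left subtree has 0 nodes { }, right has 1 {tulip}.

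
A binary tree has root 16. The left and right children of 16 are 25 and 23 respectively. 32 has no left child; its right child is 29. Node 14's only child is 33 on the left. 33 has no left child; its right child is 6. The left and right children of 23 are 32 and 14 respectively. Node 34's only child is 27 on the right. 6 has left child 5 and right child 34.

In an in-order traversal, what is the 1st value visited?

25

In-order visits the left subtree, then the node, then the right subtree.
At 16: go left to 25.
  25 is a leaf — visit 25.
Visit 16.
At 16: go right to 23.
  At 23: go left to 32.
    At 32: no left child.
    Visit 32.
    At 32: go right to 29.
      29 is a leaf — visit 29.
  Visit 23.
  At 23: go right to 14.
    At 14: go left to 33.
      At 33: no left child.
      Visit 33.
      At 33: go right to 6.
        At 6: go left to 5.
          5 is a leaf — visit 5.
        Visit 6.
        At 6: go right to 34.
          At 34: no left child.
          Visit 34.
          At 34: go right to 27.
            27 is a leaf — visit 27.
    Visit 14.
    At 14: no right child.
Full in-order sequence: 25, 16, 32, 29, 23, 33, 5, 6, 34, 27, 14.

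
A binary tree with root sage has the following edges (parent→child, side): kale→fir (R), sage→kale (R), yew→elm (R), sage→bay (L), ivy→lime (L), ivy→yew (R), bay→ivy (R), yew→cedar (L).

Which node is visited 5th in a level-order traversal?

fir

Level-order visits nodes level by level from the root, left to right within each level.
Level 0: sage
Level 1: bay, kale
Level 2: ivy, fir
Level 3: lime, yew
Level 4: cedar, elm
Full level-order sequence: sage, bay, kale, ivy, fir, lime, yew, cedar, elm.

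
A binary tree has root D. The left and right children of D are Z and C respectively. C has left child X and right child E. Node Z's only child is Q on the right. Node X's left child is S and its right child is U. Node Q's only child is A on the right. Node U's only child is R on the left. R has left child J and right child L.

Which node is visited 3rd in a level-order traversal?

Level-order visits nodes level by level from the root, left to right within each level.
Level 0: D
Level 1: Z, C
Level 2: Q, X, E
Level 3: A, S, U
Level 4: R
Level 5: J, L
Full level-order sequence: D, Z, C, Q, X, E, A, S, U, R, J, L.

C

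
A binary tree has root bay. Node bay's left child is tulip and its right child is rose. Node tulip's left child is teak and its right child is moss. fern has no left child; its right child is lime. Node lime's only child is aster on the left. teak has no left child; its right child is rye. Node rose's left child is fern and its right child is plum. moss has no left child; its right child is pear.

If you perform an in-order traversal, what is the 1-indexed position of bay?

In-order visits the left subtree, then the node, then the right subtree.
At bay: go left to tulip.
  At tulip: go left to teak.
    At teak: no left child.
    Visit teak.
    At teak: go right to rye.
      rye is a leaf — visit rye.
  Visit tulip.
  At tulip: go right to moss.
    At moss: no left child.
    Visit moss.
    At moss: go right to pear.
      pear is a leaf — visit pear.
Visit bay.
At bay: go right to rose.
  At rose: go left to fern.
    At fern: no left child.
    Visit fern.
    At fern: go right to lime.
      At lime: go left to aster.
        aster is a leaf — visit aster.
      Visit lime.
      At lime: no right child.
  Visit rose.
  At rose: go right to plum.
    plum is a leaf — visit plum.
Full in-order sequence: teak, rye, tulip, moss, pear, bay, fern, aster, lime, rose, plum.

6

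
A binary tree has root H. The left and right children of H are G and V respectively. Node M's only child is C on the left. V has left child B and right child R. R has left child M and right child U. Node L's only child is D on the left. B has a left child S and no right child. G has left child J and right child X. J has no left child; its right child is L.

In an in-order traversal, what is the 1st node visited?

J

In-order visits the left subtree, then the node, then the right subtree.
At H: go left to G.
  At G: go left to J.
    At J: no left child.
    Visit J.
    At J: go right to L.
      At L: go left to D.
        D is a leaf — visit D.
      Visit L.
      At L: no right child.
  Visit G.
  At G: go right to X.
    X is a leaf — visit X.
Visit H.
At H: go right to V.
  At V: go left to B.
    At B: go left to S.
      S is a leaf — visit S.
    Visit B.
    At B: no right child.
  Visit V.
  At V: go right to R.
    At R: go left to M.
      At M: go left to C.
        C is a leaf — visit C.
      Visit M.
      At M: no right child.
    Visit R.
    At R: go right to U.
      U is a leaf — visit U.
Full in-order sequence: J, D, L, G, X, H, S, B, V, C, M, R, U.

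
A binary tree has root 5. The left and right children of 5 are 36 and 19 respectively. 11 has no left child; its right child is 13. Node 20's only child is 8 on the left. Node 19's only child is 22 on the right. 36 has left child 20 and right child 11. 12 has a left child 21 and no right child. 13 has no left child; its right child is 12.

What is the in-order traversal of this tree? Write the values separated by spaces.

8 20 36 11 13 21 12 5 19 22

In-order visits the left subtree, then the node, then the right subtree.
At 5: go left to 36.
  At 36: go left to 20.
    At 20: go left to 8.
      8 is a leaf — visit 8.
    Visit 20.
    At 20: no right child.
  Visit 36.
  At 36: go right to 11.
    At 11: no left child.
    Visit 11.
    At 11: go right to 13.
      At 13: no left child.
      Visit 13.
      At 13: go right to 12.
        At 12: go left to 21.
          21 is a leaf — visit 21.
        Visit 12.
        At 12: no right child.
Visit 5.
At 5: go right to 19.
  At 19: no left child.
  Visit 19.
  At 19: go right to 22.
    22 is a leaf — visit 22.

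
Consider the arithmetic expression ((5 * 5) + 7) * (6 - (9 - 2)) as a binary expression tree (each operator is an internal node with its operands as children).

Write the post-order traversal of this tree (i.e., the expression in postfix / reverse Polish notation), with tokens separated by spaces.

5 5 * 7 + 6 9 2 - - *

Post-order on an expression tree gives postfix notation: for each operator, emit left operand, right operand, then the operator.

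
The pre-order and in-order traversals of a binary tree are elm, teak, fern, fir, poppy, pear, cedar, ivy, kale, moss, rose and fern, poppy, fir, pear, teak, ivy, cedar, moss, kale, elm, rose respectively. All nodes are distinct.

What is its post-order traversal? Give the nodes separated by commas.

poppy, pear, fir, fern, ivy, moss, kale, cedar, teak, rose, elm

The first element of pre-order is the root; it splits in-order into left and right subtrees.
Root elm: left subtree has 9 nodes {fern, poppy, fir, pear, teak, ivy, cedar, moss, kale}, right has 1 {rose}.
  Root teak: left subtree has 4 nodes {fern, poppy, fir, pear}, right has 4 {ivy, cedar, moss, kale}.
    Root fern: left subtree has 0 nodes { }, right has 3 {poppy, fir, pear}.
      Root fir: left subtree has 1 node {poppy}, right has 1 {pear}.
    Root cedar: left subtree has 1 node {ivy}, right has 2 {moss, kale}.
      Root kale: left subtree has 1 node {moss}, right has 0 { }.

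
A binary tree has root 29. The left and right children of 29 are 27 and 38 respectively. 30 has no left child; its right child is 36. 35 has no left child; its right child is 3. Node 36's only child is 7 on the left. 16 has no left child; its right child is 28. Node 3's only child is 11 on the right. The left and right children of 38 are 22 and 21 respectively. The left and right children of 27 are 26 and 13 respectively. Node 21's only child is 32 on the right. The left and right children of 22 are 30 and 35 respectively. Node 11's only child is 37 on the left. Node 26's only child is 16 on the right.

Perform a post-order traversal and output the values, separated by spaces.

28 16 26 13 27 7 36 30 37 11 3 35 22 32 21 38 29

Post-order visits the left subtree, then the right subtree, then the node.
At 29: go left to 27.
  At 27: go left to 26.
    At 26: no left child.
    At 26: go right to 16.
      At 16: no left child.
      At 16: go right to 28.
        28 is a leaf — visit 28.
      Visit 16.
    Visit 26.
  At 27: go right to 13.
    13 is a leaf — visit 13.
  Visit 27.
At 29: go right to 38.
  At 38: go left to 22.
    At 22: go left to 30.
      At 30: no left child.
      At 30: go right to 36.
        At 36: go left to 7.
          7 is a leaf — visit 7.
        At 36: no right child.
        Visit 36.
      Visit 30.
    At 22: go right to 35.
      At 35: no left child.
      At 35: go right to 3.
        At 3: no left child.
        At 3: go right to 11.
          At 11: go left to 37.
            37 is a leaf — visit 37.
          At 11: no right child.
          Visit 11.
        Visit 3.
      Visit 35.
    Visit 22.
  At 38: go right to 21.
    At 21: no left child.
    At 21: go right to 32.
      32 is a leaf — visit 32.
    Visit 21.
  Visit 38.
Visit 29.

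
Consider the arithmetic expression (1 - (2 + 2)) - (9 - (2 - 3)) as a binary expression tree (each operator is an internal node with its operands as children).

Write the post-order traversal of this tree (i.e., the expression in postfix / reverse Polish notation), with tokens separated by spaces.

Post-order on an expression tree gives postfix notation: for each operator, emit left operand, right operand, then the operator.

1 2 2 + - 9 2 3 - - -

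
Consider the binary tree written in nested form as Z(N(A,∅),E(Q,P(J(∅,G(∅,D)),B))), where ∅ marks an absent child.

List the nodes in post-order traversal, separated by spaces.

A N Q D G J B P E Z

Post-order visits the left subtree, then the right subtree, then the node.
At Z: go left to N.
  At N: go left to A.
    A is a leaf — visit A.
  At N: no right child.
  Visit N.
At Z: go right to E.
  At E: go left to Q.
    Q is a leaf — visit Q.
  At E: go right to P.
    At P: go left to J.
      At J: no left child.
      At J: go right to G.
        At G: no left child.
        At G: go right to D.
          D is a leaf — visit D.
        Visit G.
      Visit J.
    At P: go right to B.
      B is a leaf — visit B.
    Visit P.
  Visit E.
Visit Z.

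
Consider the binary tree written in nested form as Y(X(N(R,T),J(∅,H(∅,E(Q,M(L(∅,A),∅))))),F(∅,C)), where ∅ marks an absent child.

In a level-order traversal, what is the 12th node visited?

Level-order visits nodes level by level from the root, left to right within each level.
Level 0: Y
Level 1: X, F
Level 2: N, J, C
Level 3: R, T, H
Level 4: E
Level 5: Q, M
Level 6: L
Level 7: A
Full level-order sequence: Y, X, F, N, J, C, R, T, H, E, Q, M, L, A.

M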